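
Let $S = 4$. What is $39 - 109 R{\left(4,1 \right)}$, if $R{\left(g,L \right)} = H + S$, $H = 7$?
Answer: $-1160$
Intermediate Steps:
$R{\left(g,L \right)} = 11$ ($R{\left(g,L \right)} = 7 + 4 = 11$)
$39 - 109 R{\left(4,1 \right)} = 39 - 1199 = -1160$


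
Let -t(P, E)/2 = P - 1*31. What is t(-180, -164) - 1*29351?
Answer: -28929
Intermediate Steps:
t(P, E) = 62 - 2*P (t(P, E) = -2*(P - 1*31) = -2*(P - 31) = -2*(-31 + P) = 62 - 2*P)
t(-180, -164) - 1*29351 = (62 - 2*(-180)) - 1*29351 = (62 + 360) - 29351 = 422 - 29351 = -28929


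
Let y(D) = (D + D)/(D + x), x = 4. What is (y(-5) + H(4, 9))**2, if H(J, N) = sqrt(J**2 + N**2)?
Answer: (10 + sqrt(97))**2 ≈ 393.98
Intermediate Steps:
y(D) = 2*D/(4 + D) (y(D) = (D + D)/(D + 4) = (2*D)/(4 + D) = 2*D/(4 + D))
(y(-5) + H(4, 9))**2 = (2*(-5)/(4 - 5) + sqrt(4**2 + 9**2))**2 = (2*(-5)/(-1) + sqrt(16 + 81))**2 = (2*(-5)*(-1) + sqrt(97))**2 = (10 + sqrt(97))**2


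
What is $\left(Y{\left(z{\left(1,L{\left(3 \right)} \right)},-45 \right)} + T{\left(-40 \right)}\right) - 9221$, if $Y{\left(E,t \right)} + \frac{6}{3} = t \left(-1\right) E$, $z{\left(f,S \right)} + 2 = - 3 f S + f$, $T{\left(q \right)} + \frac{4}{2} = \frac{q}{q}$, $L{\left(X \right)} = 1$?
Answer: $-9404$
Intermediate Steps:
$T{\left(q \right)} = -1$ ($T{\left(q \right)} = -2 + \frac{q}{q} = -2 + 1 = -1$)
$z{\left(f,S \right)} = -2 + f - 3 S f$ ($z{\left(f,S \right)} = -2 + \left(- 3 f S + f\right) = -2 - \left(- f + 3 S f\right) = -2 + f - 3 S f$)
$Y{\left(E,t \right)} = -2 - E t$ ($Y{\left(E,t \right)} = -2 + t \left(-1\right) E = -2 + - t E = -2 - E t$)
$\left(Y{\left(z{\left(1,L{\left(3 \right)} \right)},-45 \right)} + T{\left(-40 \right)}\right) - 9221 = \left(\left(-2 - \left(-2 + 1 - 3 \cdot 1\right) \left(-45\right)\right) - 1\right) - 9221 = \left(\left(-2 - \left(-2 + 1 - 3\right) \left(-45\right)\right) - 1\right) - 9221 = \left(\left(-2 - \left(-4\right) \left(-45\right)\right) - 1\right) - 9221 = \left(\left(-2 - 180\right) - 1\right) - 9221 = \left(-182 - 1\right) - 9221 = -183 - 9221 = -9404$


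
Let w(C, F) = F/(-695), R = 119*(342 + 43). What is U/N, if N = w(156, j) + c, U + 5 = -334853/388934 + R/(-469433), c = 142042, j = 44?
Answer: -756092120509955/18023989098539763612 ≈ -4.1949e-5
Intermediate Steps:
R = 45815 (R = 119*385 = 45815)
w(C, F) = -F/695 (w(C, F) = F*(-1/695) = -F/695)
U = -1087902331669/182578454422 (U = -5 + (-334853/388934 + 45815/(-469433)) = -5 + (-334853*1/388934 + 45815*(-1/469433)) = -5 + (-334853/388934 - 45815/469433) = -5 - 175010059559/182578454422 = -1087902331669/182578454422 ≈ -5.9585)
N = 98719146/695 (N = -1/695*44 + 142042 = -44/695 + 142042 = 98719146/695 ≈ 1.4204e+5)
U/N = -1087902331669/(182578454422*98719146/695) = -1087902331669/182578454422*695/98719146 = -756092120509955/18023989098539763612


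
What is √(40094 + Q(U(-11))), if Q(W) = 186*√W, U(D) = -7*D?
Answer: √(40094 + 186*√77) ≈ 204.27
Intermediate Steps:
√(40094 + Q(U(-11))) = √(40094 + 186*√(-7*(-11))) = √(40094 + 186*√77)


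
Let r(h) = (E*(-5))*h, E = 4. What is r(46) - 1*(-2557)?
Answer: 1637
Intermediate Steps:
r(h) = -20*h (r(h) = (4*(-5))*h = -20*h)
r(46) - 1*(-2557) = -20*46 - 1*(-2557) = -920 + 2557 = 1637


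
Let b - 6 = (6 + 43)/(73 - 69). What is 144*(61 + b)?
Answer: 11412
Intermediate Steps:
b = 73/4 (b = 6 + (6 + 43)/(73 - 69) = 6 + 49/4 = 73/4 ≈ 18.250)
144*(61 + b) = 144*(61 + 73/4) = 144*(317/4) = 11412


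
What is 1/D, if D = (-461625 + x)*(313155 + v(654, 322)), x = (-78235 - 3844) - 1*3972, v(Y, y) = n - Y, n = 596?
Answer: -1/171475712572 ≈ -5.8317e-12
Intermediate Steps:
v(Y, y) = 596 - Y
x = -86051 (x = -82079 - 3972 = -86051)
D = -171475712572 (D = (-461625 - 86051)*(313155 + (596 - 1*654)) = -547676*(313155 + (596 - 654)) = -547676*(313155 - 58) = -547676*313097 = -171475712572)
1/D = 1/(-171475712572) = -1/171475712572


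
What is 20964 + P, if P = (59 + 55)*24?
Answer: 23700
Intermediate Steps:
P = 2736 (P = 114*24 = 2736)
20964 + P = 20964 + 2736 = 23700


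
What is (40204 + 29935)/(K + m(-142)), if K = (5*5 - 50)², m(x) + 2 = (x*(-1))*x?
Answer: -70139/19541 ≈ -3.5893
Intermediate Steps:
m(x) = -2 - x² (m(x) = -2 + (x*(-1))*x = -2 + (-x)*x = -2 - x²)
K = 625 (K = (25 - 50)² = (-25)² = 625)
(40204 + 29935)/(K + m(-142)) = (40204 + 29935)/(625 + (-2 - 1*(-142)²)) = 70139/(625 + (-2 - 1*20164)) = 70139/(625 + (-2 - 20164)) = 70139/(625 - 20166) = 70139/(-19541) = 70139*(-1/19541) = -70139/19541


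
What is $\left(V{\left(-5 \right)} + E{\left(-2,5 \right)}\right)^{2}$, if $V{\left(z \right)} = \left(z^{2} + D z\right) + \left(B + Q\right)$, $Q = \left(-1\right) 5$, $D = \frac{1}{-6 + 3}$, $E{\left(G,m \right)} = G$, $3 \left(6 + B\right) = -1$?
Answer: $\frac{1600}{9} \approx 177.78$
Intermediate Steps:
$B = - \frac{19}{3}$ ($B = -6 + \frac{1}{3} \left(-1\right) = -6 - \frac{1}{3} = - \frac{19}{3} \approx -6.3333$)
$D = - \frac{1}{3}$ ($D = \frac{1}{-3} = - \frac{1}{3} \approx -0.33333$)
$Q = -5$
$V{\left(z \right)} = - \frac{34}{3} + z^{2} - \frac{z}{3}$ ($V{\left(z \right)} = \left(z^{2} - \frac{z}{3}\right) - \frac{34}{3} = - \frac{34}{3} + z^{2} - \frac{z}{3}$)
$\left(V{\left(-5 \right)} + E{\left(-2,5 \right)}\right)^{2} = \left(\left(- \frac{34}{3} + \left(-5\right)^{2} - - \frac{5}{3}\right) - 2\right)^{2} = \left(\left(- \frac{34}{3} + 25 + \frac{5}{3}\right) - 2\right)^{2} = \left(\frac{46}{3} - 2\right)^{2} = \left(\frac{40}{3}\right)^{2} = \frac{1600}{9}$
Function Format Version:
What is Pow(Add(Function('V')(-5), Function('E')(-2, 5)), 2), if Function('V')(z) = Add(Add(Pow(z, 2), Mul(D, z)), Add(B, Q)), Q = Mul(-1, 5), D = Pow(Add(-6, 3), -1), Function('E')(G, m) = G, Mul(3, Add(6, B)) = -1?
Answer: Rational(1600, 9) ≈ 177.78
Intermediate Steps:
B = Rational(-19, 3) (B = Add(-6, Mul(Rational(1, 3), -1)) = Add(-6, Rational(-1, 3)) = Rational(-19, 3) ≈ -6.3333)
D = Rational(-1, 3) (D = Pow(-3, -1) = Rational(-1, 3) ≈ -0.33333)
Q = -5
Function('V')(z) = Add(Rational(-34, 3), Pow(z, 2), Mul(Rational(-1, 3), z)) (Function('V')(z) = Add(Add(Pow(z, 2), Mul(Rational(-1, 3), z)), Add(Rational(-19, 3), -5)) = Add(Add(Pow(z, 2), Mul(Rational(-1, 3), z)), Rational(-34, 3)) = Add(Rational(-34, 3), Pow(z, 2), Mul(Rational(-1, 3), z)))
Pow(Add(Function('V')(-5), Function('E')(-2, 5)), 2) = Pow(Add(Add(Rational(-34, 3), Pow(-5, 2), Mul(Rational(-1, 3), -5)), -2), 2) = Pow(Add(Add(Rational(-34, 3), 25, Rational(5, 3)), -2), 2) = Pow(Add(Rational(46, 3), -2), 2) = Pow(Rational(40, 3), 2) = Rational(1600, 9)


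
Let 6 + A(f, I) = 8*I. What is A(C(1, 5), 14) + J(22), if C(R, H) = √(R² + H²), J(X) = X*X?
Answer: 590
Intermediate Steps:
J(X) = X²
C(R, H) = √(H² + R²)
A(f, I) = -6 + 8*I
A(C(1, 5), 14) + J(22) = (-6 + 8*14) + 22² = (-6 + 112) + 484 = 106 + 484 = 590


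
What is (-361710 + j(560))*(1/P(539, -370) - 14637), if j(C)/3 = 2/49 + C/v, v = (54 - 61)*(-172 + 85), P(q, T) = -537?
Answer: 4039964492767120/763077 ≈ 5.2943e+9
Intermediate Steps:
v = 609 (v = -7*(-87) = 609)
j(C) = 6/49 + C/203 (j(C) = 3*(2/49 + C/609) = 6/49 + C/203)
(-361710 + j(560))*(1/P(539, -370) - 14637) = (-361710 + (6/49 + (1/203)*560))*(1/(-537) - 14637) = (-361710 + (6/49 + 80/29))*(-1/537 - 14637) = (-361710 + 4094/1421)*(-7860070/537) = -513985816/1421*(-7860070/537) = 4039964492767120/763077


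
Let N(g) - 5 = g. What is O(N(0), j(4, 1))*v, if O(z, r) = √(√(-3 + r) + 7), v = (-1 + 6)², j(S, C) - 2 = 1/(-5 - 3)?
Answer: 25*√(28 + 3*I*√2)/2 ≈ 66.332 + 4.9969*I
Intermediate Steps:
j(S, C) = 15/8 (j(S, C) = 2 + 1/(-5 - 3) = 2 + 1/(-8) = 2 - ⅛ = 15/8)
v = 25 (v = 5² = 25)
N(g) = 5 + g
O(z, r) = √(7 + √(-3 + r))
O(N(0), j(4, 1))*v = √(7 + √(-3 + 15/8))*25 = √(7 + √(-9/8))*25 = √(7 + 3*I*√2/4)*25 = 25*√(7 + 3*I*√2/4)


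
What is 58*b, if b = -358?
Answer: -20764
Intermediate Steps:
58*b = 58*(-358) = -20764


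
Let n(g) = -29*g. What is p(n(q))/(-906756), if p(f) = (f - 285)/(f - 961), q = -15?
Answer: 25/79492276 ≈ 3.1450e-7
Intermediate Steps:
p(f) = (-285 + f)/(-961 + f)
p(n(q))/(-906756) = ((-285 - 29*(-15))/(-961 - 29*(-15)))/(-906756) = ((-285 + 435)/(-961 + 435))*(-1/906756) = (150/(-526))*(-1/906756) = -1/526*150*(-1/906756) = -75/263*(-1/906756) = 25/79492276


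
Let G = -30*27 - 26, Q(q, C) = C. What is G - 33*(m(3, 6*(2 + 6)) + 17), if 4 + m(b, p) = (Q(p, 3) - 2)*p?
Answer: -2849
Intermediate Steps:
m(b, p) = -4 + p (m(b, p) = -4 + (3 - 2)*p = -4 + 1*p = -4 + p)
G = -836 (G = -810 - 26 = -836)
G - 33*(m(3, 6*(2 + 6)) + 17) = -836 - 33*((-4 + 6*(2 + 6)) + 17) = -836 - 33*((-4 + 6*8) + 17) = -836 - 33*((-4 + 48) + 17) = -836 - 33*(44 + 17) = -836 - 33*61 = -836 - 1*2013 = -836 - 2013 = -2849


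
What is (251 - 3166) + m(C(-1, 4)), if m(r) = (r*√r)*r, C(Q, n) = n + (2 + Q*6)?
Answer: -2915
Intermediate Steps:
C(Q, n) = 2 + n + 6*Q (C(Q, n) = n + (2 + 6*Q) = 2 + n + 6*Q)
m(r) = r^(5/2) (m(r) = r^(3/2)*r = r^(5/2))
(251 - 3166) + m(C(-1, 4)) = (251 - 3166) + (2 + 4 + 6*(-1))^(5/2) = -2915 + (2 + 4 - 6)^(5/2) = -2915 + 0^(5/2) = -2915 + 0 = -2915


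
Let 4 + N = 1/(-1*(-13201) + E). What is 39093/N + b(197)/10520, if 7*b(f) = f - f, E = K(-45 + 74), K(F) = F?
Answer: -517200390/52919 ≈ -9773.4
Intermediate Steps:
E = 29 (E = -45 + 74 = 29)
b(f) = 0 (b(f) = (f - f)/7 = (⅐)*0 = 0)
N = -52919/13230 (N = -4 + 1/(-1*(-13201) + 29) = -4 + 1/(13201 + 29) = -4 + 1/13230 = -52919/13230 ≈ -3.9999)
39093/N + b(197)/10520 = 39093/(-52919/13230) + 0/10520 = 39093*(-13230/52919) + 0*(1/10520) = -517200390/52919 + 0 = -517200390/52919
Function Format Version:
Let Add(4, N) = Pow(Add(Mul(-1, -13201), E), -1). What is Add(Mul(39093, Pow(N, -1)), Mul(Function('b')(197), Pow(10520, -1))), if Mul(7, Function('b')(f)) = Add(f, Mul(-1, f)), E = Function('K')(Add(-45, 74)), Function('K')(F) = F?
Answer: Rational(-517200390, 52919) ≈ -9773.4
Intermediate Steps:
E = 29 (E = Add(-45, 74) = 29)
Function('b')(f) = 0 (Function('b')(f) = Mul(Rational(1, 7), Add(f, Mul(-1, f))) = Mul(Rational(1, 7), 0) = 0)
N = Rational(-52919, 13230) (N = Add(-4, Pow(Add(Mul(-1, -13201), 29), -1)) = Add(-4, Pow(Add(13201, 29), -1)) = Add(-4, Pow(13230, -1)) = Add(-4, Rational(1, 13230)) = Rational(-52919, 13230) ≈ -3.9999)
Add(Mul(39093, Pow(N, -1)), Mul(Function('b')(197), Pow(10520, -1))) = Add(Mul(39093, Pow(Rational(-52919, 13230), -1)), Mul(0, Pow(10520, -1))) = Add(Mul(39093, Rational(-13230, 52919)), Mul(0, Rational(1, 10520))) = Add(Rational(-517200390, 52919), 0) = Rational(-517200390, 52919)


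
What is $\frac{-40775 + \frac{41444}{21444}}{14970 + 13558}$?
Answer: $- \frac{109292207}{76469304} \approx -1.4292$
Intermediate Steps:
$\frac{-40775 + \frac{41444}{21444}}{14970 + 13558} = \frac{-40775 + 41444 \cdot \frac{1}{21444}}{28528} = \left(-40775 + \frac{10361}{5361}\right) \frac{1}{28528} = \left(- \frac{218584414}{5361}\right) \frac{1}{28528} = - \frac{109292207}{76469304}$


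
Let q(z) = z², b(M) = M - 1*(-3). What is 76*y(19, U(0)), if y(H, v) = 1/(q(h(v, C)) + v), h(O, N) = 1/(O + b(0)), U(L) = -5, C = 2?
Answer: -16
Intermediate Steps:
b(M) = 3 + M (b(M) = M + 3 = 3 + M)
h(O, N) = 1/(3 + O) (h(O, N) = 1/(O + (3 + 0)) = 1/(O + 3) = 1/(3 + O))
y(H, v) = 1/(v + (3 + v)⁻²) (y(H, v) = 1/((1/(3 + v))² + v) = 1/((3 + v)⁻² + v) = 1/(v + (3 + v)⁻²))
76*y(19, U(0)) = 76*((3 - 5)²/(1 - 5*(3 - 5)²)) = 76*((-2)²/(1 - 5*(-2)²)) = 76*(4/(1 - 5*4)) = 76*(4/(1 - 20)) = 76*(4/(-19)) = 76*(-1/19*4) = 76*(-4/19) = -16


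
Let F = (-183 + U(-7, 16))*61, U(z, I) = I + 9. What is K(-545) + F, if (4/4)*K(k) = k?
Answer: -10183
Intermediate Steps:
U(z, I) = 9 + I
K(k) = k
F = -9638 (F = (-183 + (9 + 16))*61 = (-183 + 25)*61 = -158*61 = -9638)
K(-545) + F = -545 - 9638 = -10183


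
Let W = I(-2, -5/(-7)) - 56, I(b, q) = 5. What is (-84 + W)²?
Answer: 18225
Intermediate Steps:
W = -51 (W = 5 - 56 = -51)
(-84 + W)² = (-84 - 51)² = (-135)² = 18225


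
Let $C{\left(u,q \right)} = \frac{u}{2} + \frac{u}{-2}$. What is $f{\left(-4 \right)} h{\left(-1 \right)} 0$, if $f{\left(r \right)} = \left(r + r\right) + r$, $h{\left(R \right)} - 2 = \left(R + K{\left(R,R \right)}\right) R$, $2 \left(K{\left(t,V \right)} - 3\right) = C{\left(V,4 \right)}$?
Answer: $0$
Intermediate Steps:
$C{\left(u,q \right)} = 0$ ($C{\left(u,q \right)} = u \frac{1}{2} + u \left(- \frac{1}{2}\right) = \frac{u}{2} - \frac{u}{2} = 0$)
$K{\left(t,V \right)} = 3$ ($K{\left(t,V \right)} = 3 + \frac{1}{2} \cdot 0 = 3 + 0 = 3$)
$h{\left(R \right)} = 2 + R \left(3 + R\right)$ ($h{\left(R \right)} = 2 + \left(R + 3\right) R = 2 + \left(3 + R\right) R = 2 + R \left(3 + R\right)$)
$f{\left(r \right)} = 3 r$ ($f{\left(r \right)} = 2 r + r = 3 r$)
$f{\left(-4 \right)} h{\left(-1 \right)} 0 = 3 \left(-4\right) \left(2 + \left(-1\right)^{2} + 3 \left(-1\right)\right) 0 = - 12 \left(2 + 1 - 3\right) 0 = \left(-12\right) 0 \cdot 0 = 0 \cdot 0 = 0$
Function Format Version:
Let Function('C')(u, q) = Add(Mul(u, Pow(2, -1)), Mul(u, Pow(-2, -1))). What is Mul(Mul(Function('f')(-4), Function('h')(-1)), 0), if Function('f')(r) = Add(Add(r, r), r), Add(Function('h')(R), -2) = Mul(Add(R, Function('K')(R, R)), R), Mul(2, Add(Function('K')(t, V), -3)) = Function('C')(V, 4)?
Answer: 0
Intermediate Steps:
Function('C')(u, q) = 0 (Function('C')(u, q) = Add(Mul(u, Rational(1, 2)), Mul(u, Rational(-1, 2))) = Add(Mul(Rational(1, 2), u), Mul(Rational(-1, 2), u)) = 0)
Function('K')(t, V) = 3 (Function('K')(t, V) = Add(3, Mul(Rational(1, 2), 0)) = Add(3, 0) = 3)
Function('h')(R) = Add(2, Mul(R, Add(3, R))) (Function('h')(R) = Add(2, Mul(Add(R, 3), R)) = Add(2, Mul(Add(3, R), R)) = Add(2, Mul(R, Add(3, R))))
Function('f')(r) = Mul(3, r) (Function('f')(r) = Add(Mul(2, r), r) = Mul(3, r))
Mul(Mul(Function('f')(-4), Function('h')(-1)), 0) = Mul(Mul(Mul(3, -4), Add(2, Pow(-1, 2), Mul(3, -1))), 0) = Mul(Mul(-12, Add(2, 1, -3)), 0) = Mul(Mul(-12, 0), 0) = Mul(0, 0) = 0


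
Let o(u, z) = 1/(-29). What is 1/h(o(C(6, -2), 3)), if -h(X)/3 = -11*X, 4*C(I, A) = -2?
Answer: -29/33 ≈ -0.87879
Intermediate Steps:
C(I, A) = -½ (C(I, A) = (¼)*(-2) = -½)
o(u, z) = -1/29
h(X) = 33*X (h(X) = -(-33)*X = 33*X)
1/h(o(C(6, -2), 3)) = 1/(33*(-1/29)) = 1/(-33/29) = -29/33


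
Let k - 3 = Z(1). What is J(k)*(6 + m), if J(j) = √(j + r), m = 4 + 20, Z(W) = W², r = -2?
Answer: 30*√2 ≈ 42.426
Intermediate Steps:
k = 4 (k = 3 + 1² = 3 + 1 = 4)
m = 24
J(j) = √(-2 + j) (J(j) = √(j - 2) = √(-2 + j))
J(k)*(6 + m) = √(-2 + 4)*(6 + 24) = √2*30 = 30*√2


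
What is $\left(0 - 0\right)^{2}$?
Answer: $0$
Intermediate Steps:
$\left(0 - 0\right)^{2} = \left(0 + 0\right)^{2} = 0^{2} = 0$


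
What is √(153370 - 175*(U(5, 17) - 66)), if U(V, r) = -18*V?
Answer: √180670 ≈ 425.05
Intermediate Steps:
√(153370 - 175*(U(5, 17) - 66)) = √(153370 - 175*(-18*5 - 66)) = √(153370 - 175*(-90 - 66)) = √(153370 - 175*(-156)) = √(153370 + 27300) = √180670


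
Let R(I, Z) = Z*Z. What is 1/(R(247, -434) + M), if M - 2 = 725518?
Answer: 1/913876 ≈ 1.0942e-6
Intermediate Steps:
M = 725520 (M = 2 + 725518 = 725520)
R(I, Z) = Z²
1/(R(247, -434) + M) = 1/((-434)² + 725520) = 1/(188356 + 725520) = 1/913876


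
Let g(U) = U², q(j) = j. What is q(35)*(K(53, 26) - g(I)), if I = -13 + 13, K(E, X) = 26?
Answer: 910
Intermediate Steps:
I = 0
q(35)*(K(53, 26) - g(I)) = 35*(26 - 1*0²) = 35*(26 - 1*0) = 35*(26 + 0) = 35*26 = 910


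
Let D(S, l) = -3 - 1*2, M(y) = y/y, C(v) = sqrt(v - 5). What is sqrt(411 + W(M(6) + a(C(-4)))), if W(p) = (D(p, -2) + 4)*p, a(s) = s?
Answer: sqrt(410 - 3*I) ≈ 20.249 - 0.07408*I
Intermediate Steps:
C(v) = sqrt(-5 + v)
M(y) = 1
D(S, l) = -5 (D(S, l) = -3 - 2 = -5)
W(p) = -p (W(p) = (-5 + 4)*p = -p)
sqrt(411 + W(M(6) + a(C(-4)))) = sqrt(411 - (1 + sqrt(-5 - 4))) = sqrt(411 - (1 + sqrt(-9))) = sqrt(411 - (1 + 3*I)) = sqrt(411 + (-1 - 3*I)) = sqrt(410 - 3*I)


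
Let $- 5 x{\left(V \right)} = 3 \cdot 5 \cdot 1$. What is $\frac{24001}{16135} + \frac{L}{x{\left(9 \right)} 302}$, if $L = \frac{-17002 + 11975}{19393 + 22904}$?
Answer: $\frac{919825399727}{618310658070} \approx 1.4876$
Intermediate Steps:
$L = - \frac{5027}{42297} \approx -0.11885$
$x{\left(V \right)} = -3$ ($x{\left(V \right)} = - \frac{3 \cdot 5 \cdot 1}{5} = - \frac{15 \cdot 1}{5} = \left(- \frac{1}{5}\right) 15 = -3$)
$\frac{24001}{16135} + \frac{L}{x{\left(9 \right)} 302} = \frac{24001}{16135} - \frac{5027}{42297 \left(\left(-3\right) 302\right)} = 24001 \cdot \frac{1}{16135} - \frac{5027}{42297 \left(-906\right)} = \frac{24001}{16135} - - \frac{5027}{38321082} = \frac{24001}{16135} + \frac{5027}{38321082} = \frac{919825399727}{618310658070}$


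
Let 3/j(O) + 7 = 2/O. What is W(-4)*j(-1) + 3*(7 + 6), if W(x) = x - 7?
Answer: 128/3 ≈ 42.667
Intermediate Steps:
j(O) = 3/(-7 + 2/O)
W(x) = -7 + x
W(-4)*j(-1) + 3*(7 + 6) = (-7 - 4)*(-3*(-1)/(-2 + 7*(-1))) + 3*(7 + 6) = -(-33)*(-1)/(-2 - 7) + 3*13 = -(-33)*(-1)/(-9) + 39 = -(-33)*(-1)*(-1)/9 + 39 = -11*(-1/3) + 39 = 11/3 + 39 = 128/3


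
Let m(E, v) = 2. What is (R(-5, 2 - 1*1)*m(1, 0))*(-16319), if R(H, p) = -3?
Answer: 97914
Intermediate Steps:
(R(-5, 2 - 1*1)*m(1, 0))*(-16319) = -3*2*(-16319) = -6*(-16319) = 97914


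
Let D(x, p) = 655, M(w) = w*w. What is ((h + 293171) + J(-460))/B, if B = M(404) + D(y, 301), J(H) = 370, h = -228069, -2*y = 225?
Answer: 65472/163871 ≈ 0.39953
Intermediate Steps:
y = -225/2 (y = -1/2*225 = -225/2 ≈ -112.50)
M(w) = w**2
B = 163871 (B = 404**2 + 655 = 163216 + 655 = 163871)
((h + 293171) + J(-460))/B = ((-228069 + 293171) + 370)/163871 = (65102 + 370)*(1/163871) = 65472*(1/163871) = 65472/163871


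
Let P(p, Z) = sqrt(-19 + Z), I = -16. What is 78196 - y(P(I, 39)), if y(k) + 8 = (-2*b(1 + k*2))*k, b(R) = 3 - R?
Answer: 78124 + 8*sqrt(5) ≈ 78142.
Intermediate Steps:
y(k) = -8 + k*(-4 + 4*k) (y(k) = -8 + (-2*(3 - (1 + k*2)))*k = -8 + (-2*(3 - (1 + 2*k)))*k = -8 + (-2*(3 + (-1 - 2*k)))*k = -8 + (-2*(2 - 2*k))*k = -8 + (-4 + 4*k)*k = -8 + k*(-4 + 4*k))
78196 - y(P(I, 39)) = 78196 - (-8 + 4*sqrt(-19 + 39)*(-1 + sqrt(-19 + 39))) = 78196 - (-8 + 4*sqrt(20)*(-1 + sqrt(20))) = 78196 - (-8 + 4*(2*sqrt(5))*(-1 + 2*sqrt(5))) = 78196 - (-8 + 8*sqrt(5)*(-1 + 2*sqrt(5))) = 78196 + (8 - 8*sqrt(5)*(-1 + 2*sqrt(5))) = 78204 - 8*sqrt(5)*(-1 + 2*sqrt(5))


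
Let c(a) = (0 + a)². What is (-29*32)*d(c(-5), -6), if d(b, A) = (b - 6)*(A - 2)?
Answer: 141056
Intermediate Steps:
c(a) = a²
d(b, A) = (-6 + b)*(-2 + A)
(-29*32)*d(c(-5), -6) = (-29*32)*(12 - 6*(-6) - 2*(-5)² - 6*(-5)²) = -928*(12 + 36 - 2*25 - 6*25) = -928*(12 + 36 - 50 - 150) = -928*(-152) = 141056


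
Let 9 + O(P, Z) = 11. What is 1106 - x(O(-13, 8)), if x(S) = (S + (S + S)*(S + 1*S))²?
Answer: 782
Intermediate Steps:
O(P, Z) = 2 (O(P, Z) = -9 + 11 = 2)
x(S) = (S + 4*S²)² (x(S) = (S + (2*S)*(S + S))² = (S + (2*S)*(2*S))² = (S + 4*S²)²)
1106 - x(O(-13, 8)) = 1106 - 2²*(1 + 4*2)² = 1106 - 4*(1 + 8)² = 1106 - 4*9² = 1106 - 4*81 = 1106 - 1*324 = 1106 - 324 = 782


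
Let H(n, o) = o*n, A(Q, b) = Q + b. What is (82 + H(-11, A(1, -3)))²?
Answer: 10816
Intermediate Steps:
H(n, o) = n*o
(82 + H(-11, A(1, -3)))² = (82 - 11*(1 - 3))² = (82 - 11*(-2))² = (82 + 22)² = 104² = 10816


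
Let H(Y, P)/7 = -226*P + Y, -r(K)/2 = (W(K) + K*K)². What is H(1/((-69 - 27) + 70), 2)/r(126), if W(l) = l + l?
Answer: 1679/276037632 ≈ 6.0825e-6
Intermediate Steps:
W(l) = 2*l
r(K) = -2*(K² + 2*K)² (r(K) = -2*(2*K + K*K)² = -2*(2*K + K²)² = -2*(K² + 2*K)²)
H(Y, P) = -1582*P + 7*Y (H(Y, P) = 7*(-226*P + Y) = 7*(Y - 226*P) = -1582*P + 7*Y)
H(1/((-69 - 27) + 70), 2)/r(126) = (-1582*2 + 7/((-69 - 27) + 70))/((-2*126²*(2 + 126)²)) = (-3164 + 7/(-96 + 70))/((-2*15876*128²)) = (-3164 + 7/(-26))/((-2*15876*16384)) = (-3164 + 7*(-1/26))/(-520224768) = (-3164 - 7/26)*(-1/520224768) = -82271/26*(-1/520224768) = 1679/276037632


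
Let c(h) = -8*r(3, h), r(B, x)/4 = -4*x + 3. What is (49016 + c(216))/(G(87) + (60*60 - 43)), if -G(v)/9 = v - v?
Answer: 76568/3557 ≈ 21.526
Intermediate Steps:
r(B, x) = 12 - 16*x (r(B, x) = 4*(-4*x + 3) = 4*(3 - 4*x) = 12 - 16*x)
c(h) = -96 + 128*h (c(h) = -8*(12 - 16*h) = -96 + 128*h)
G(v) = 0 (G(v) = -9*(v - v) = -9*0 = 0)
(49016 + c(216))/(G(87) + (60*60 - 43)) = (49016 + (-96 + 128*216))/(0 + (60*60 - 43)) = (49016 + (-96 + 27648))/(0 + (3600 - 43)) = (49016 + 27552)/(0 + 3557) = 76568/3557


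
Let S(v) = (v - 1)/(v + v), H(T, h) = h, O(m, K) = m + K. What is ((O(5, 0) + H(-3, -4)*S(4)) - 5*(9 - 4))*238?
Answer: -5117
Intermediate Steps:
O(m, K) = K + m
S(v) = (-1 + v)/(2*v) (S(v) = (-1 + v)/((2*v)) = (-1 + v)*(1/(2*v)) = (-1 + v)/(2*v))
((O(5, 0) + H(-3, -4)*S(4)) - 5*(9 - 4))*238 = (((0 + 5) - 2*(-1 + 4)/4) - 5*(9 - 4))*238 = ((5 - 2*3/4) - 5*5)*238 = ((5 - 4*3/8) - 25)*238 = ((5 - 3/2) - 25)*238 = (7/2 - 25)*238 = -43/2*238 = -5117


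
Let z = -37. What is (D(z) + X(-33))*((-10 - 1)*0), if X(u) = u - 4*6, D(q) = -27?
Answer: 0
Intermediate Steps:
X(u) = -24 + u (X(u) = u - 24 = -24 + u)
(D(z) + X(-33))*((-10 - 1)*0) = (-27 + (-24 - 33))*((-10 - 1)*0) = (-27 - 57)*(-11*0) = -84*0 = 0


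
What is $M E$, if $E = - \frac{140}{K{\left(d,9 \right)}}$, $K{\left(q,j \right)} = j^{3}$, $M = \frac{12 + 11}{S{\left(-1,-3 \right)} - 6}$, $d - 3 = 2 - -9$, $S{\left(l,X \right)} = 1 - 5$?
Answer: $\frac{322}{729} \approx 0.4417$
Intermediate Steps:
$S{\left(l,X \right)} = -4$ ($S{\left(l,X \right)} = 1 - 5 = -4$)
$d = 14$ ($d = 3 + \left(2 - -9\right) = 3 + \left(2 + 9\right) = 3 + 11 = 14$)
$M = - \frac{23}{10}$ ($M = \frac{12 + 11}{-4 - 6} = \frac{23}{-10} = 23 \left(- \frac{1}{10}\right) = - \frac{23}{10} \approx -2.3$)
$E = - \frac{140}{729}$ ($E = - \frac{140}{9^{3}} = - \frac{140}{729} \approx -0.19204$)
$M E = \left(- \frac{23}{10}\right) \left(- \frac{140}{729}\right) = \frac{322}{729}$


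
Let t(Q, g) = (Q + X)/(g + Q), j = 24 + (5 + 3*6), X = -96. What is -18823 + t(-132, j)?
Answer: -1599727/85 ≈ -18820.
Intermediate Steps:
j = 47 (j = 24 + (5 + 18) = 24 + 23 = 47)
t(Q, g) = (-96 + Q)/(Q + g) (t(Q, g) = (Q - 96)/(g + Q) = (-96 + Q)/(Q + g))
-18823 + t(-132, j) = -18823 + (-96 - 132)/(-132 + 47) = -18823 - 228/(-85) = -18823 - 1/85*(-228) = -18823 + 228/85 = -1599727/85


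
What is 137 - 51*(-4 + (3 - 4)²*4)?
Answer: 137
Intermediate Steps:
137 - 51*(-4 + (3 - 4)²*4) = 137 - 51*(-4 + (-1)²*4) = 137 - 51*(-4 + 1*4) = 137 - 51*(-4 + 4) = 137 - 51*0 = 137 + 0 = 137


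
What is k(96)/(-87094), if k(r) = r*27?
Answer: -1296/43547 ≈ -0.029761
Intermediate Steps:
k(r) = 27*r
k(96)/(-87094) = (27*96)/(-87094) = 2592*(-1/87094) = -1296/43547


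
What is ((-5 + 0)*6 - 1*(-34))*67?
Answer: 268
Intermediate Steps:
((-5 + 0)*6 - 1*(-34))*67 = (-5*6 + 34)*67 = (-30 + 34)*67 = 4*67 = 268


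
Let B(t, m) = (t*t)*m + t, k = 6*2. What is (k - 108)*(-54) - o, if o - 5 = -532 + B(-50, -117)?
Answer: 298261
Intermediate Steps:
k = 12
B(t, m) = t + m*t² (B(t, m) = t²*m + t = m*t² + t = t + m*t²)
o = -293077 (o = 5 + (-532 - 50*(1 - 117*(-50))) = 5 + (-532 - 50*(1 + 5850)) = 5 + (-532 - 50*5851) = 5 + (-532 - 292550) = 5 - 293082 = -293077)
(k - 108)*(-54) - o = (12 - 108)*(-54) - 1*(-293077) = -96*(-54) + 293077 = 5184 + 293077 = 298261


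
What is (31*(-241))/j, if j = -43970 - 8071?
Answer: 7471/52041 ≈ 0.14356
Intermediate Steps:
j = -52041
(31*(-241))/j = (31*(-241))/(-52041) = -7471*(-1/52041) = 7471/52041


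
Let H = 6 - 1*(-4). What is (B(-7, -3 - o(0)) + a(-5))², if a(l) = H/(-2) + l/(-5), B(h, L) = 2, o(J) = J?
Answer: 4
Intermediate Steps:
H = 10 (H = 6 + 4 = 10)
a(l) = -5 - l/5 (a(l) = 10/(-2) + l/(-5) = 10*(-½) + l*(-⅕) = -5 - l/5)
(B(-7, -3 - o(0)) + a(-5))² = (2 + (-5 - ⅕*(-5)))² = (2 + (-5 + 1))² = (2 - 4)² = (-2)² = 4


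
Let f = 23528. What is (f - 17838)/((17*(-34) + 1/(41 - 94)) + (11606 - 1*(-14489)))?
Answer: 30157/135240 ≈ 0.22299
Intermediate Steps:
(f - 17838)/((17*(-34) + 1/(41 - 94)) + (11606 - 1*(-14489))) = (23528 - 17838)/((17*(-34) + 1/(41 - 94)) + (11606 - 1*(-14489))) = 5690/((-578 + 1/(-53)) + (11606 + 14489)) = 5690/((-578 - 1/53) + 26095) = 5690/(-30635/53 + 26095) = 5690/(1352400/53) = 5690*(53/1352400) = 30157/135240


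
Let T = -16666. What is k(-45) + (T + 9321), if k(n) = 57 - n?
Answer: -7243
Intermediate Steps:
k(-45) + (T + 9321) = (57 - 1*(-45)) + (-16666 + 9321) = (57 + 45) - 7345 = 102 - 7345 = -7243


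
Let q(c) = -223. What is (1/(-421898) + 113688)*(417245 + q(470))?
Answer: 10001175865233553/210949 ≈ 4.7410e+10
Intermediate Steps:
(1/(-421898) + 113688)*(417245 + q(470)) = (1/(-421898) + 113688)*(417245 - 223) = (-1/421898 + 113688)*417022 = (47964739823/421898)*417022 = 10001175865233553/210949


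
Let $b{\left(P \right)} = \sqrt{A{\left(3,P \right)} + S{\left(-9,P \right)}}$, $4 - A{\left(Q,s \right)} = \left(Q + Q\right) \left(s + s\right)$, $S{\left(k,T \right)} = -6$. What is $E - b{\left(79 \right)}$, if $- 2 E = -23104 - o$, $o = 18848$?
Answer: $20976 - 5 i \sqrt{38} \approx 20976.0 - 30.822 i$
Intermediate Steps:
$A{\left(Q,s \right)} = 4 - 4 Q s$ ($A{\left(Q,s \right)} = 4 - \left(Q + Q\right) \left(s + s\right) = 4 - 2 Q 2 s = 4 - 4 Q s$)
$E = 20976$ ($E = - \frac{-23104 - 18848}{2} = \left(- \frac{1}{2}\right) \left(-41952\right) = 20976$)
$b{\left(P \right)} = \sqrt{-2 - 12 P}$ ($b{\left(P \right)} = \sqrt{\left(4 - 12 P\right) - 6} = \sqrt{-2 - 12 P}$)
$E - b{\left(79 \right)} = 20976 - \sqrt{-2 - 948} = 20976 - \sqrt{-950} = 20976 - 5 i \sqrt{38}$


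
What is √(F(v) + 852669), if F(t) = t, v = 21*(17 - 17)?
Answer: 3*√94741 ≈ 923.40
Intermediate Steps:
v = 0 (v = 21*0 = 0)
√(F(v) + 852669) = √(0 + 852669) = √852669 = 3*√94741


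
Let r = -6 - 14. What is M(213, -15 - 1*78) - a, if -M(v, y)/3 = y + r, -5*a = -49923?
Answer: -48228/5 ≈ -9645.6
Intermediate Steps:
a = 49923/5 (a = -⅕*(-49923) = 49923/5 ≈ 9984.6)
r = -20
M(v, y) = 60 - 3*y (M(v, y) = -3*(y - 20) = -3*(-20 + y) = 60 - 3*y)
M(213, -15 - 1*78) - a = (60 - 3*(-15 - 1*78)) - 1*49923/5 = (60 - 3*(-15 - 78)) - 49923/5 = (60 - 3*(-93)) - 49923/5 = (60 + 279) - 49923/5 = 339 - 49923/5 = -48228/5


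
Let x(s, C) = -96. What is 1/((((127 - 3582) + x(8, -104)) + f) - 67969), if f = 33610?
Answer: -1/37910 ≈ -2.6378e-5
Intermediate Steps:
1/((((127 - 3582) + x(8, -104)) + f) - 67969) = 1/((((127 - 3582) - 96) + 33610) - 67969) = 1/(((-3455 - 96) + 33610) - 67969) = 1/((-3551 + 33610) - 67969) = 1/(30059 - 67969) = 1/(-37910) = -1/37910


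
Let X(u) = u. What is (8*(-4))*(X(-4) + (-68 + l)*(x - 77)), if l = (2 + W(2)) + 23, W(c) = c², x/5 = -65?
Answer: -501568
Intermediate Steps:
x = -325 (x = 5*(-65) = -325)
l = 29 (l = (2 + 2²) + 23 = (2 + 4) + 23 = 6 + 23 = 29)
(8*(-4))*(X(-4) + (-68 + l)*(x - 77)) = (8*(-4))*(-4 + (-68 + 29)*(-325 - 77)) = -32*(-4 - 39*(-402)) = -32*(-4 + 15678) = -32*15674 = -501568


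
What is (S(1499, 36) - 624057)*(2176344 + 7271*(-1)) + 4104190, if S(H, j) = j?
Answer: -1353542998343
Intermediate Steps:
(S(1499, 36) - 624057)*(2176344 + 7271*(-1)) + 4104190 = (36 - 624057)*(2176344 + 7271*(-1)) + 4104190 = -624021*(2176344 - 7271) + 4104190 = -624021*2169073 + 4104190 = -1353547102533 + 4104190 = -1353542998343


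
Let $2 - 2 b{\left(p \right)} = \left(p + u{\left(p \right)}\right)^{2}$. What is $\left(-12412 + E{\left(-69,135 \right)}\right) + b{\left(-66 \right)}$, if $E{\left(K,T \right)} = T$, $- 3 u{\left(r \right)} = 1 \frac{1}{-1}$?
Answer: $- \frac{259777}{18} \approx -14432.0$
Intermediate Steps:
$u{\left(r \right)} = \frac{1}{3}$ ($u{\left(r \right)} = - \frac{1 \frac{1}{-1}}{3} = - \frac{1 \left(-1\right)}{3} = \left(- \frac{1}{3}\right) \left(-1\right) = \frac{1}{3}$)
$b{\left(p \right)} = 1 - \frac{\left(\frac{1}{3} + p\right)^{2}}{2}$ ($b{\left(p \right)} = 1 - \frac{\left(p + \frac{1}{3}\right)^{2}}{2} = 1 - \frac{\left(\frac{1}{3} + p\right)^{2}}{2}$)
$\left(-12412 + E{\left(-69,135 \right)}\right) + b{\left(-66 \right)} = \left(-12412 + 135\right) + \left(1 - \frac{\left(1 + 3 \left(-66\right)\right)^{2}}{18}\right) = -12277 + \left(1 - \frac{\left(1 - 198\right)^{2}}{18}\right) = -12277 + \left(1 - \frac{\left(-197\right)^{2}}{18}\right) = -12277 + \left(1 - \frac{38809}{18}\right) = -12277 - \frac{38791}{18} = - \frac{259777}{18}$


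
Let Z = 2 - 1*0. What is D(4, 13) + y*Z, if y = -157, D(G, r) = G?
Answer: -310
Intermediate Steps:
Z = 2 (Z = 2 + 0 = 2)
D(4, 13) + y*Z = 4 - 157*2 = 4 - 314 = -310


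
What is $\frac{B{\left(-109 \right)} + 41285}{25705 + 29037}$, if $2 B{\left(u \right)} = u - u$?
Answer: $\frac{41285}{54742} \approx 0.75417$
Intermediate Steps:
$B{\left(u \right)} = 0$ ($B{\left(u \right)} = \frac{u - u}{2} = \frac{1}{2} \cdot 0 = 0$)
$\frac{B{\left(-109 \right)} + 41285}{25705 + 29037} = \frac{0 + 41285}{25705 + 29037} = \frac{41285}{54742}$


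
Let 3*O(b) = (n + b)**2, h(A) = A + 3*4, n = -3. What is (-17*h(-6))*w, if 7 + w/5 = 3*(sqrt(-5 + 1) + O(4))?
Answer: 3060 - 3060*I ≈ 3060.0 - 3060.0*I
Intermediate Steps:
h(A) = 12 + A (h(A) = A + 12 = 12 + A)
O(b) = (-3 + b)**2/3
w = -30 + 30*I (w = -35 + 5*(3*(sqrt(-5 + 1) + (-3 + 4)**2/3)) = -35 + 5*(3*(sqrt(-4) + (1/3)*1**2)) = -35 + 5*(3*(2*I + (1/3)*1)) = -35 + 5*(3*(2*I + 1/3)) = -35 + 5*(3*(1/3 + 2*I)) = -35 + 5*(1 + 6*I) = -35 + (5 + 30*I) = -30 + 30*I ≈ -30.0 + 30.0*I)
(-17*h(-6))*w = (-17*(12 - 6))*(-30 + 30*I) = (-17*6)*(-30 + 30*I) = -102*(-30 + 30*I) = 3060 - 3060*I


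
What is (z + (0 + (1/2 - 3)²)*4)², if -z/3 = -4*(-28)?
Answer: 96721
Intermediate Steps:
z = -336 (z = -(-12)*(-28) = -3*112 = -336)
(z + (0 + (1/2 - 3)²)*4)² = (-336 + (0 + (1/2 - 3)²)*4)² = (-336 + (0 + (½ - 3)²)*4)² = (-336 + (0 + (-5/2)²)*4)² = (-336 + (0 + 25/4)*4)² = (-336 + (25/4)*4)² = (-336 + 25)² = (-311)² = 96721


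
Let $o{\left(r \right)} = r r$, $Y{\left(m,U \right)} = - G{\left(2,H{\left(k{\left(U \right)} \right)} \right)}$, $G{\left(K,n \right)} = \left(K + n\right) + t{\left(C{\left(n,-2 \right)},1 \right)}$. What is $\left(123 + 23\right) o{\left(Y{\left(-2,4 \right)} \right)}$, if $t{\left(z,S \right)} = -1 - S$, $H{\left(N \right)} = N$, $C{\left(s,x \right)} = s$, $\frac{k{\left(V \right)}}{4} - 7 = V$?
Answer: $282656$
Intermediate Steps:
$k{\left(V \right)} = 28 + 4 V$
$G{\left(K,n \right)} = -2 + K + n$ ($G{\left(K,n \right)} = \left(K + n\right) - 2 = -2 + K + n$)
$Y{\left(m,U \right)} = -28 - 4 U$ ($Y{\left(m,U \right)} = - (-2 + 2 + \left(28 + 4 U\right)) = - (28 + 4 U) = -28 - 4 U$)
$o{\left(r \right)} = r^{2}$
$\left(123 + 23\right) o{\left(Y{\left(-2,4 \right)} \right)} = \left(123 + 23\right) \left(-28 - 16\right)^{2} = 146 \left(-28 - 16\right)^{2} = 146 \left(-44\right)^{2} = 146 \cdot 1936 = 282656$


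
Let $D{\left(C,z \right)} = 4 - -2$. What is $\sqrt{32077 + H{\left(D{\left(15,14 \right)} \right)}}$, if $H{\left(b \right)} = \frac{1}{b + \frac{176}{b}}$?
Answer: $\frac{\sqrt{360417490}}{106} \approx 179.1$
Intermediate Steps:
$D{\left(C,z \right)} = 6$ ($D{\left(C,z \right)} = 4 + 2 = 6$)
$\sqrt{32077 + H{\left(D{\left(15,14 \right)} \right)}} = \sqrt{32077 + \frac{6}{176 + 6^{2}}} = \sqrt{32077 + \frac{6}{176 + 36}} = \sqrt{32077 + \frac{6}{212}} = \sqrt{32077 + 6 \cdot \frac{1}{212}} = \sqrt{32077 + \frac{3}{106}} = \sqrt{\frac{3400165}{106}} = \frac{\sqrt{360417490}}{106}$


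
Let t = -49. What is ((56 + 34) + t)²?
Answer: 1681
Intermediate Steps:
((56 + 34) + t)² = ((56 + 34) - 49)² = (90 - 49)² = 41² = 1681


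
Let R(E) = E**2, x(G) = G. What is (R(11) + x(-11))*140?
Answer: 15400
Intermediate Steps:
(R(11) + x(-11))*140 = (11**2 - 11)*140 = (121 - 11)*140 = 110*140 = 15400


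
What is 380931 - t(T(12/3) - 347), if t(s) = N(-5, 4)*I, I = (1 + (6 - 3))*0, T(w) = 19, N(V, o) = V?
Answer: 380931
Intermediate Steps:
I = 0 (I = (1 + 3)*0 = 4*0 = 0)
t(s) = 0 (t(s) = -5*0 = 0)
380931 - t(T(12/3) - 347) = 380931 - 1*0 = 380931 + 0 = 380931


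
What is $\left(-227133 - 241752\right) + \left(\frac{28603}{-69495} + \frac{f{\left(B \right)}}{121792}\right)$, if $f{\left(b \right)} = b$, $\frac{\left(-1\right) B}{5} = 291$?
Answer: $- \frac{3968615765962201}{8463935040} \approx -4.6889 \cdot 10^{5}$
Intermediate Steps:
$B = -1455$ ($B = \left(-5\right) 291 = -1455$)
$\left(-227133 - 241752\right) + \left(\frac{28603}{-69495} + \frac{f{\left(B \right)}}{121792}\right) = \left(-227133 - 241752\right) + \left(\frac{28603}{-69495} - \frac{1455}{121792}\right) = -468885 + \left(28603 \left(- \frac{1}{69495}\right) - \frac{1455}{121792}\right) = -468885 - \frac{3584731801}{8463935040} = - \frac{3968615765962201}{8463935040}$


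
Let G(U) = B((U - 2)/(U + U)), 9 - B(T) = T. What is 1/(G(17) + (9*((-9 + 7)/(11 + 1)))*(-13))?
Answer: 17/477 ≈ 0.035639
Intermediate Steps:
B(T) = 9 - T
G(U) = 9 - (-2 + U)/(2*U) (G(U) = 9 - (U - 2)/(U + U) = 9 - (-2 + U)/(2*U))
1/(G(17) + (9*((-9 + 7)/(11 + 1)))*(-13)) = 1/((17/2 + 1/17) + (9*((-9 + 7)/(11 + 1)))*(-13)) = 1/((17/2 + 1/17) + (9*(-2/12))*(-13)) = 1/(291/34 + (9*(-2*1/12))*(-13)) = 1/(291/34 + (9*(-⅙))*(-13)) = 1/(291/34 - 3/2*(-13)) = 1/(291/34 + 39/2) = 1/(477/17) = 17/477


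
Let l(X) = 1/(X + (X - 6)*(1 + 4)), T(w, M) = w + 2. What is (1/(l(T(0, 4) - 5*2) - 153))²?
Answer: 6084/142444225 ≈ 4.2711e-5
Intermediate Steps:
T(w, M) = 2 + w
l(X) = 1/(-30 + 6*X) (l(X) = 1/(X + (-6 + X)*5) = 1/(X + (-30 + 5*X)) = 1/(-30 + 6*X))
(1/(l(T(0, 4) - 5*2) - 153))² = (1/(1/(6*(-5 + ((2 + 0) - 5*2))) - 153))² = (1/(1/(6*(-5 + (2 - 10))) - 153))² = (1/(1/(6*(-5 - 8)) - 153))² = (1/((⅙)/(-13) - 153))² = (1/((⅙)*(-1/13) - 153))² = (1/(-1/78 - 153))² = (1/(-11935/78))² = (-78/11935)² = 6084/142444225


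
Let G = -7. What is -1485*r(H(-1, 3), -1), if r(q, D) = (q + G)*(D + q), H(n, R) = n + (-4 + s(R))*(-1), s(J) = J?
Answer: -10395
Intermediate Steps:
H(n, R) = 4 + n - R (H(n, R) = n + (-4 + R)*(-1) = n + (4 - R) = 4 + n - R)
r(q, D) = (-7 + q)*(D + q) (r(q, D) = (q - 7)*(D + q) = (-7 + q)*(D + q))
-1485*r(H(-1, 3), -1) = -1485*((4 - 1 - 1*3)² - 7*(-1) - 7*(4 - 1 - 1*3) - (4 - 1 - 1*3)) = -1485*((4 - 1 - 3)² + 7 - 7*(4 - 1 - 3) - (4 - 1 - 3)) = -1485*(0² + 7 - 7*0 - 1*0) = -1485*(0 + 7 + 0 + 0) = -1485*7 = -10395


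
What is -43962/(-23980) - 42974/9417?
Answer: -308263183/112909830 ≈ -2.7302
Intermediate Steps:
-43962/(-23980) - 42974/9417 = -43962*(-1/23980) - 42974*1/9417 = 21981/11990 - 42974/9417 = -308263183/112909830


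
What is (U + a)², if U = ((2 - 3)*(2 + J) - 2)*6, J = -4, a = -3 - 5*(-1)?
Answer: 4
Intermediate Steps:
a = 2 (a = -3 + 5 = 2)
U = 0 (U = ((2 - 3)*(2 - 4) - 2)*6 = (-1*(-2) - 2)*6 = (2 - 2)*6 = 0*6 = 0)
(U + a)² = (0 + 2)² = 2² = 4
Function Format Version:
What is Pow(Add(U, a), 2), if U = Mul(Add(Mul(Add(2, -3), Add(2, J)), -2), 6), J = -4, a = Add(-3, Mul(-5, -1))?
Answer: 4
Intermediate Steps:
a = 2 (a = Add(-3, 5) = 2)
U = 0 (U = Mul(Add(Mul(Add(2, -3), Add(2, -4)), -2), 6) = Mul(Add(Mul(-1, -2), -2), 6) = Mul(Add(2, -2), 6) = Mul(0, 6) = 0)
Pow(Add(U, a), 2) = Pow(Add(0, 2), 2) = Pow(2, 2) = 4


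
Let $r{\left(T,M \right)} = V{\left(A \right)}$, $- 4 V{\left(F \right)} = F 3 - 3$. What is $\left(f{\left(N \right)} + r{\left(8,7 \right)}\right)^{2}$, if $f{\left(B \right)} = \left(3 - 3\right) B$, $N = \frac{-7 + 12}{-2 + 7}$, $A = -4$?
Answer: $\frac{225}{16} \approx 14.063$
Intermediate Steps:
$V{\left(F \right)} = \frac{3}{4} - \frac{3 F}{4}$ ($V{\left(F \right)} = - \frac{F 3 - 3}{4} = - \frac{3 F - 3}{4} = - \frac{-3 + 3 F}{4} = \frac{3}{4} - \frac{3 F}{4}$)
$r{\left(T,M \right)} = \frac{15}{4}$ ($r{\left(T,M \right)} = \frac{3}{4} - -3 = \frac{3}{4} + 3 = \frac{15}{4}$)
$N = 1$ ($N = \frac{5}{5} = 5 \cdot \frac{1}{5} = 1$)
$f{\left(B \right)} = 0$ ($f{\left(B \right)} = 0 B = 0$)
$\left(f{\left(N \right)} + r{\left(8,7 \right)}\right)^{2} = \left(0 + \frac{15}{4}\right)^{2} = \left(\frac{15}{4}\right)^{2} = \frac{225}{16}$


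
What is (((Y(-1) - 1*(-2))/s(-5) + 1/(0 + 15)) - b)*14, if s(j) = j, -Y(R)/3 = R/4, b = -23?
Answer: 9457/30 ≈ 315.23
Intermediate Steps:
Y(R) = -3*R/4
(((Y(-1) - 1*(-2))/s(-5) + 1/(0 + 15)) - b)*14 = (((-3/4*(-1) - 1*(-2))/(-5) + 1/(0 + 15)) - 1*(-23))*14 = (((3/4 + 2)*(-1/5) + 1/15) + 23)*14 = (((11/4)*(-1/5) + 1/15) + 23)*14 = ((-11/20 + 1/15) + 23)*14 = (-29/60 + 23)*14 = (1351/60)*14 = 9457/30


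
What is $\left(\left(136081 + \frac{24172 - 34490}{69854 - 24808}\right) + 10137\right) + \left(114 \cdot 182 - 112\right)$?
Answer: $\frac{3758047483}{22523} \approx 1.6685 \cdot 10^{5}$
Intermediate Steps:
$\left(\left(136081 + \frac{24172 - 34490}{69854 - 24808}\right) + 10137\right) + \left(114 \cdot 182 - 112\right) = \left(\left(136081 - \frac{10318}{45046}\right) + 10137\right) + \left(20748 - 112\right) = \left(\left(136081 - \frac{5159}{22523}\right) + 10137\right) + 20636 = \left(\frac{3064947204}{22523} + 10137\right) + 20636 = \frac{3293262855}{22523} + 20636 = \frac{3758047483}{22523}$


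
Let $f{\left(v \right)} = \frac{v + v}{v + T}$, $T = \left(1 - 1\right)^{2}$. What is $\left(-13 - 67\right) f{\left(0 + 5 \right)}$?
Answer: $-160$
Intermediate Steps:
$T = 0$ ($T = 0^{2} = 0$)
$f{\left(v \right)} = 2$ ($f{\left(v \right)} = \frac{v + v}{v + 0} = \frac{2 v}{v} = 2$)
$\left(-13 - 67\right) f{\left(0 + 5 \right)} = \left(-13 - 67\right) 2 = \left(-80\right) 2 = -160$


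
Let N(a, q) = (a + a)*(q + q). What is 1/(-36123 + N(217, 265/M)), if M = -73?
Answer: -73/2866999 ≈ -2.5462e-5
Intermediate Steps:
N(a, q) = 4*a*q (N(a, q) = (2*a)*(2*q) = 4*a*q)
1/(-36123 + N(217, 265/M)) = 1/(-36123 + 4*217*(265/(-73))) = 1/(-36123 + 4*217*(265*(-1/73))) = 1/(-36123 + 4*217*(-265/73)) = 1/(-36123 - 230020/73) = 1/(-2866999/73) = -73/2866999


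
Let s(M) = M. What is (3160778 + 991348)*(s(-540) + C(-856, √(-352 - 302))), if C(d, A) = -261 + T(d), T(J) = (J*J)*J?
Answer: -2604308166258942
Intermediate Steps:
T(J) = J³ (T(J) = J²*J = J³)
C(d, A) = -261 + d³
(3160778 + 991348)*(s(-540) + C(-856, √(-352 - 302))) = (3160778 + 991348)*(-540 + (-261 + (-856)³)) = 4152126*(-540 + (-261 - 627222016)) = 4152126*(-540 - 627222277) = 4152126*(-627222817) = -2604308166258942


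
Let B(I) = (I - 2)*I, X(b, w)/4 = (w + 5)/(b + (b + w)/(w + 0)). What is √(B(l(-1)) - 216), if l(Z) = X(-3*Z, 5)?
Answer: 2*I*√20866/23 ≈ 12.561*I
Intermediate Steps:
X(b, w) = 4*(5 + w)/(b + (b + w)/w) (X(b, w) = 4*((w + 5)/(b + (b + w)/(w + 0))) = 4*((5 + w)/(b + (b + w)/w)) = 4*(5 + w)/(b + (b + w)/w))
l(Z) = 200/(5 - 18*Z) (l(Z) = 4*5*(5 + 5)/(-3*Z + 5 - 3*Z*5) = 4*5*10/(-3*Z + 5 - 15*Z) = 4*5*10/(5 - 18*Z) = 200/(5 - 18*Z))
B(I) = I*(-2 + I) (B(I) = (-2 + I)*I = I*(-2 + I))
√(B(l(-1)) - 216) = √((200/(5 - 18*(-1)))*(-2 + 200/(5 - 18*(-1))) - 216) = √((200/(5 + 18))*(-2 + 200/(5 + 18)) - 216) = √((200/23)*(-2 + 200/23) - 216) = √((200*(1/23))*(-2 + 200*(1/23)) - 216) = √(200*(-2 + 200/23)/23 - 216) = √((200/23)*(154/23) - 216) = √(30800/529 - 216) = √(-83464/529) = 2*I*√20866/23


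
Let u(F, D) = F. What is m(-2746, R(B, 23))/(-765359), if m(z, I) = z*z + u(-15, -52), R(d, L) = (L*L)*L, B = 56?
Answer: -7540501/765359 ≈ -9.8522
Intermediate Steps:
R(d, L) = L³ (R(d, L) = L²*L = L³)
m(z, I) = -15 + z² (m(z, I) = z*z - 15 = z² - 15 = -15 + z²)
m(-2746, R(B, 23))/(-765359) = (-15 + (-2746)²)/(-765359) = (-15 + 7540516)*(-1/765359) = 7540501*(-1/765359) = -7540501/765359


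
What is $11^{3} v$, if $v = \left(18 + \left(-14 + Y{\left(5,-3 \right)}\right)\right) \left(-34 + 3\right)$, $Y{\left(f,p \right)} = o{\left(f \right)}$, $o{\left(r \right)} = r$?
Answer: $-371349$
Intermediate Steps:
$Y{\left(f,p \right)} = f$
$v = -279$ ($v = \left(18 + \left(-14 + 5\right)\right) \left(-34 + 3\right) = \left(18 - 9\right) \left(-31\right) = 9 \left(-31\right) = -279$)
$11^{3} v = 11^{3} \left(-279\right) = 1331 \left(-279\right) = -371349$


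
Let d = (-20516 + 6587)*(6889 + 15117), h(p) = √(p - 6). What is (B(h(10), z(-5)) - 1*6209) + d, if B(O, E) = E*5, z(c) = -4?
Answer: -306527803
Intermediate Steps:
h(p) = √(-6 + p)
B(O, E) = 5*E
d = -306521574 (d = -13929*22006 = -306521574)
(B(h(10), z(-5)) - 1*6209) + d = (5*(-4) - 1*6209) - 306521574 = (-20 - 6209) - 306521574 = -6229 - 306521574 = -306527803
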